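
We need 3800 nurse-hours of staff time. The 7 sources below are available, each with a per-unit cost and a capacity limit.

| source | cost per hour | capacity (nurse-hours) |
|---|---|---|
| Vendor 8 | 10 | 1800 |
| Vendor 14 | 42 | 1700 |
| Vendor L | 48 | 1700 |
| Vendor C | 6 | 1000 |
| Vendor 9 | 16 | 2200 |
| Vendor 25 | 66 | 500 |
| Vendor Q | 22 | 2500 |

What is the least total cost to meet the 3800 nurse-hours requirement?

Fill from the cheapest source first.
Vendor C (6): use full 1000 ; 2800 nurse-hours to go.
Take 1800 from Vendor 8 at 10 ; need 1000 more.
Vendor 9 (16): take the remaining 1000 ; done.
Vendor Q, Vendor 14, Vendor L, Vendor 25: unused.
Cost = 1000×6 + 1800×10 + 1000×16 = 40000.

40000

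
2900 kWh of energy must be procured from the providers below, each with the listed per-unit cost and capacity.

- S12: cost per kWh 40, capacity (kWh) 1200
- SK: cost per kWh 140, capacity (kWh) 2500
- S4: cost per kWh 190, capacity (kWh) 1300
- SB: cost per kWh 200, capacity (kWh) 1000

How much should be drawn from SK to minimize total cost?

1700

Fill from the cheapest provider first.
Take 1200 from S12 at 40 → need 1700 more.
Take 1700 from SK at 140 to finish.
S4, SB: unused.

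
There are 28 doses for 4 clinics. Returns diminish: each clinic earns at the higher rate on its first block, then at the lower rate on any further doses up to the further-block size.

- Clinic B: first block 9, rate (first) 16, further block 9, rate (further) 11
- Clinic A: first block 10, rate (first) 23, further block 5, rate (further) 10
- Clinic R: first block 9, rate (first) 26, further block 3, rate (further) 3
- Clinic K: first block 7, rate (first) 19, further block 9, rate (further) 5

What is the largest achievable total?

629

Order all 8 blocks by rate: Clinic R/first 26 > Clinic A/first 23 > Clinic K/first 19 > Clinic B/first 16 > Clinic B/second 11 > Clinic A/second 10 > Clinic K/second 5 > Clinic R/second 3.
Fill Clinic R first block (9 at 26) ; 19 left.
Clinic A first at 23: fill all 10 ; 9 left.
Clinic K first at 19: fill all 7 ; 2 left.
Clinic B first at 16: only 2 left, fill 2.
Total = 26×9 + 23×10 + 19×7 + 16×2 = 629.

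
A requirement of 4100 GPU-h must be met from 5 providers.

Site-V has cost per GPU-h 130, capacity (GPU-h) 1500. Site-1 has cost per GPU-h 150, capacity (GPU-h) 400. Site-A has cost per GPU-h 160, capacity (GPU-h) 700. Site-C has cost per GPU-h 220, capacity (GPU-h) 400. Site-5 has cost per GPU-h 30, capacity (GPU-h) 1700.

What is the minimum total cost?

386000

Fill from the cheapest provider first.
Site-5 at 30: take all 1700 GPU-h ; 2400 still needed.
Site-V (130): use full 1500 ; 900 GPU-h to go.
Site-1 (150): use full 400 ; 500 GPU-h to go.
Site-A at 160: take 500 of its 700 ; requirement met.
Site-C: unused.
Cost = 1700×30 + 1500×130 + 400×150 + 500×160 = 386000.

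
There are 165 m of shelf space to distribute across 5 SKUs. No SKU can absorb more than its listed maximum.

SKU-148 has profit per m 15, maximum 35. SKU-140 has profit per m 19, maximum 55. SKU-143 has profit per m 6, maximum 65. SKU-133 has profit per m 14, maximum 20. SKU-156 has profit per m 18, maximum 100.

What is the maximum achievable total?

2995

Order the SKUs by profit per m: SKU-140 19 > SKU-156 18 > SKU-148 15 > SKU-133 14 > SKU-143 6.
Give SKU-140 55 to hit its cap of 55 ; 110 left.
SKU-156: +100 to 100 (cap) ; 10 left.
Only 10 left; SKU-148 takes them to reach 10.
Total = 15×10 + 19×55 + 18×100 = 2995.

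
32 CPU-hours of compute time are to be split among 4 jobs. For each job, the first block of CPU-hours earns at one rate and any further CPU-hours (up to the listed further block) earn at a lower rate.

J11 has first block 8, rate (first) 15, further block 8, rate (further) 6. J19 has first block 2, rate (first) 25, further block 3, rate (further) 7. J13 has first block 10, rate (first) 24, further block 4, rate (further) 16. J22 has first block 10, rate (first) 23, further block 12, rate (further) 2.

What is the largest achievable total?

Order all 8 blocks by rate: J19/tier1 25 > J13/tier1 24 > J22/tier1 23 > J13/tier2 16 > J11/tier1 15 > J19/tier2 7 > J11/tier2 6 > J22/tier2 2.
Fill J19 tier1 block (2 at 25) — 30 left.
J13/tier1 (24): +10 — 20 left.
Fill J22 tier1 block (10 at 23) — 10 left.
J13 tier2 at 16: fill all 4 — 6 left.
J11/tier1: +6 of 8 at 15; pool empty.
Total = 25×2 + 24×10 + 23×10 + 16×4 + 15×6 = 674.

674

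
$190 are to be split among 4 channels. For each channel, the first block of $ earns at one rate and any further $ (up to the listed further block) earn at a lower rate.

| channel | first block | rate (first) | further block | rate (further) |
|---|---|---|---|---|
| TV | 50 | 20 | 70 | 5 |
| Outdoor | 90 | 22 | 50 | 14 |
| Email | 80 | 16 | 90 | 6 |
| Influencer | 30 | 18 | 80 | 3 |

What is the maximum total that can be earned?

Order all 8 blocks by rate: Outdoor/T1 22 > TV/T1 20 > Influencer/T1 18 > Email/T1 16 > Outdoor/T2 14 > Email/T2 6 > TV/T2 5 > Influencer/T2 3.
Outdoor/T1 (22): +90 ; 100 left.
TV T1 at 20: fill all 50 ; 50 left.
Fill Influencer T1 block (30 at 18) ; 20 left.
Email T1 at 16: only 20 left, fill 20.
Total = 22×90 + 20×50 + 18×30 + 16×20 = 3840.

3840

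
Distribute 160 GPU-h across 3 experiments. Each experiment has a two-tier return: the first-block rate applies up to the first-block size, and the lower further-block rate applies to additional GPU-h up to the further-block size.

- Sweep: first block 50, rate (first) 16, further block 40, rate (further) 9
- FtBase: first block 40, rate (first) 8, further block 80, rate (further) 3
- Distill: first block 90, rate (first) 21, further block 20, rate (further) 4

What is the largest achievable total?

Rank every tier by rate: Distill/first 21 > Sweep/first 16 > Sweep/second 9 > FtBase/first 8 > Distill/second 4 > FtBase/second 3.
Distill/first (21): +90 — 70 left.
Sweep/first (16): +50 — 20 left.
Sweep/second: +20 of 40 at 9; pool empty.
Total = 21×90 + 16×50 + 9×20 = 2870.

2870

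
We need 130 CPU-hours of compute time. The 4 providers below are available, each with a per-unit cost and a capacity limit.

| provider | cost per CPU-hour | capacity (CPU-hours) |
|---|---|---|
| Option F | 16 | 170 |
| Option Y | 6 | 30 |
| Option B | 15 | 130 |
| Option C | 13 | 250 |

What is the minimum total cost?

1480

Cheapest first:
Option Y at 6: take all 30 CPU-hours ; 100 still needed.
Option C (13): take the remaining 100 ; done.
Option B, Option F: unused.
Cost = 30×6 + 100×13 = 1480.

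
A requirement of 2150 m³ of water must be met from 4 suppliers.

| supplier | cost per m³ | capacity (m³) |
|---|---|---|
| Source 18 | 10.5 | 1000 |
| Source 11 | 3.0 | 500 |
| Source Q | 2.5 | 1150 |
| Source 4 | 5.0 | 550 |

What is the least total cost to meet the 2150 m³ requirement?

Cheapest first:
Source Q at 2.5: take all 1150 m³ → 1000 still needed.
Source 11 at 3.0: take all 500 m³ → 500 still needed.
Source 4 (5.0): take the remaining 500 → done.
Source 18: unused.
Cost = 1150×2.5 + 500×3.0 + 500×5.0 = 6875.

6875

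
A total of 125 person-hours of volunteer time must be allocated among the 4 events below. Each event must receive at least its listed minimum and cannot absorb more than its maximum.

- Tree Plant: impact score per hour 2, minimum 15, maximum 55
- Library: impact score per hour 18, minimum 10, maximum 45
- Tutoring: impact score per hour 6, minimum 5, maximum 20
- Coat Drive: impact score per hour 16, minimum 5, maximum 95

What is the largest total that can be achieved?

Meeting every minimum uses 15+10+5+5 = 35 person-hours, leaving 90.
Order the events by impact score per hour: Library 18 > Coat Drive 16 > Tutoring 6 > Tree Plant 2.
Library: +35 to 45 (cap) ; 55 left.
Only 55 left; Coat Drive takes them to reach 60.
Total = 2×15 + 18×45 + 6×5 + 16×60 = 1830.

1830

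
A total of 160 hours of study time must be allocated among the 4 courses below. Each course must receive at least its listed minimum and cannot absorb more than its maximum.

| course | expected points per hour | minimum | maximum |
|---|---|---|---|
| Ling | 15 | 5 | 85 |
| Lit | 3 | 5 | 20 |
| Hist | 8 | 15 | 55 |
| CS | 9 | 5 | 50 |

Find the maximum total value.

Meeting every minimum uses 5+5+15+5 = 30 hours, leaving 130.
Order the courses by expected points per hour: Ling 15 > CS 9 > Hist 8 > Lit 3.
Ling takes 80 more to reach its cap of 85 ; 50 left.
Give CS 45 more to hit its cap of 50 ; 5 left.
Hist: +5 (room for 40) → 20. Pool exhausted.
Total = 15×85 + 3×5 + 8×20 + 9×50 = 1900.

1900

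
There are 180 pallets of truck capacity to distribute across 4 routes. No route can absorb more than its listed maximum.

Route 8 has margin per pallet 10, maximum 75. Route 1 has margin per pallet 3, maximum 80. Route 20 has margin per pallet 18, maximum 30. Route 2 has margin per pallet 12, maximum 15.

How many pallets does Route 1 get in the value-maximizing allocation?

Highest margin per pallet first: Route 20 18 > Route 2 12 > Route 8 10 > Route 1 3.
Route 20: +30 to 30 (cap) ; 150 left.
Route 2 takes 15 to reach its cap of 15 ; 135 left.
Route 8 takes 75 to reach its cap of 75 ; 60 left.
Route 1 has room for 80 but only 60 remain, so it gets 60.

60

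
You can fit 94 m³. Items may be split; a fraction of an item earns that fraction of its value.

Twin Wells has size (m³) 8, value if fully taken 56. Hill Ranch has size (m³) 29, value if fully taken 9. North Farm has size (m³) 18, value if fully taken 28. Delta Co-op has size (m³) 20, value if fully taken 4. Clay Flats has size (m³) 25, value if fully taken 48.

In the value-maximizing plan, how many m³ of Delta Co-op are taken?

14

Rank by value-to-size ratio: Twin Wells 56/8≈7, Clay Flats 48/25≈1.92, North Farm 28/18≈1.56, Hill Ranch 9/29≈0.31, Delta Co-op 4/20≈0.2.
Take all of Twin Wells (8 m³, value 56) → 86 m³ left.
All 25 m³ of Clay Flats fit (value 48) → 61 remain.
Take all of North Farm (18 m³, value 28) → 43 m³ left.
Hill Ranch: take in full, 29 m³ for value 9 → 14 left.
Only 14 m³ remain; take 14/20 of Delta Co-op for value 4×14/20 = 2.8.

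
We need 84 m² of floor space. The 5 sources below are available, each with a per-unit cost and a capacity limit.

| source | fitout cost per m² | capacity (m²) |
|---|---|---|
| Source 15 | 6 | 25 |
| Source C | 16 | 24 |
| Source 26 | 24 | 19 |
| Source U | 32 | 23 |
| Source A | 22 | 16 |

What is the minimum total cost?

Fill from the cheapest source first.
Take 25 from Source 15 at 6 → need 59 more.
Source C at 16: take all 24 m² → 35 still needed.
Source A (22): use full 16 → 19 m² to go.
Source 26 at 24: take all 19 m² → 0 still needed.
Source U: unused.
Cost = 25×6 + 24×16 + 16×22 + 19×24 = 1342.

1342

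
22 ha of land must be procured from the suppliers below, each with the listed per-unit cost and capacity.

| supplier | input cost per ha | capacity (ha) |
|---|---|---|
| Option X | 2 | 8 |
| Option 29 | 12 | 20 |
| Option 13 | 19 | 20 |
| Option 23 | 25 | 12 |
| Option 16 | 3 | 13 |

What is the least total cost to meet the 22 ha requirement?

67

Use suppliers in increasing cost order.
Take 8 from Option X at 2 ; need 14 more.
Take 13 from Option 16 at 3 ; need 1 more.
Option 29 at 12: take 1 of its 20 ; requirement met.
Option 13, Option 23: unused.
Cost = 8×2 + 13×3 + 1×12 = 67.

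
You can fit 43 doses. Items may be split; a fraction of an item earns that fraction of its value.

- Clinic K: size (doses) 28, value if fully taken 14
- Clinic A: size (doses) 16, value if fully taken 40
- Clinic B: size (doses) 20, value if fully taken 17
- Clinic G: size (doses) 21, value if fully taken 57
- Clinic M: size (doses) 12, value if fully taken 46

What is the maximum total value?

Best value per unit of size first: Clinic M 46/12≈3.83, Clinic G 57/21≈2.71, Clinic A 40/16≈2.5, Clinic B 17/20≈0.85, Clinic K 14/28≈0.5.
Take all of Clinic M (12 doses, value 46) ; 31 doses left.
Clinic G: take in full, 21 doses for value 57 ; 10 left.
10 doses left: a 10/16 share of Clinic A gives 40×10/16 = 25.
Total value = 128.

128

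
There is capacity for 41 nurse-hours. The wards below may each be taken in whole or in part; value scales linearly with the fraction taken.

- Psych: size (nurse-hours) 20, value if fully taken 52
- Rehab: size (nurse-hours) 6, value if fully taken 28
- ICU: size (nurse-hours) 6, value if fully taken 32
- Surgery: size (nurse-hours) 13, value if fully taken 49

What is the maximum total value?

150.6

Best value per unit of size first: ICU 32/6≈5.33, Rehab 28/6≈4.67, Surgery 49/13≈3.77, Psych 52/20≈2.6.
All 6 nurse-hours of ICU fit (value 32) ; 35 remain.
Rehab: take in full, 6 nurse-hours for value 28 ; 29 left.
All 13 nurse-hours of Surgery fit (value 49) ; 16 remain.
Only 16 nurse-hours remain; take 16/20 of Psych for value 52×16/20 = 41.6.
Total value = 150.6.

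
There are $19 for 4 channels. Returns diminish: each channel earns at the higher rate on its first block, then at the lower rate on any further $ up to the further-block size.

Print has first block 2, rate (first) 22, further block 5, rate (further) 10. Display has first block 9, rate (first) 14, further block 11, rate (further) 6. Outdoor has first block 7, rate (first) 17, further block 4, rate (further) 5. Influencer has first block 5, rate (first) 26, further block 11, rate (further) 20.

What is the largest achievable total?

Order all 8 blocks by rate: Influencer/T1 26 > Print/T1 22 > Influencer/T2 20 > Outdoor/T1 17 > Display/T1 14 > Print/T2 10 > Display/T2 6 > Outdoor/T2 5.
Influencer T1 at 26: fill all 5 — 14 left.
Fill Print T1 block (2 at 22) — 12 left.
Fill Influencer T2 block (11 at 20) — 1 left.
1 remain; put them into Outdoor T1 at 17.
Total = 26×5 + 22×2 + 20×11 + 17×1 = 411.

411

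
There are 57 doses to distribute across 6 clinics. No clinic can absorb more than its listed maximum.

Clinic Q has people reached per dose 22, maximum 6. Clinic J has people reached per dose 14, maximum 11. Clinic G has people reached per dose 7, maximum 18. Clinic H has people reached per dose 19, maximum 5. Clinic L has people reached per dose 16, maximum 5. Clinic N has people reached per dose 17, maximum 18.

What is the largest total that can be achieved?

Rank by people reached per dose: Clinic Q 22 > Clinic H 19 > Clinic N 17 > Clinic L 16 > Clinic J 14 > Clinic G 7.
Clinic Q takes 6 to reach its cap of 6 → 51 left.
Clinic H takes 5 to reach its cap of 5 → 46 left.
Clinic N: +18 to 18 (cap) → 28 left.
Give Clinic L 5 to hit its cap of 5 → 23 left.
Clinic J: +11 to 11 (cap) → 12 left.
Only 12 left; Clinic G takes them to reach 12.
Total = 22×6 + 14×11 + 7×12 + 19×5 + 16×5 + 17×18 = 851.

851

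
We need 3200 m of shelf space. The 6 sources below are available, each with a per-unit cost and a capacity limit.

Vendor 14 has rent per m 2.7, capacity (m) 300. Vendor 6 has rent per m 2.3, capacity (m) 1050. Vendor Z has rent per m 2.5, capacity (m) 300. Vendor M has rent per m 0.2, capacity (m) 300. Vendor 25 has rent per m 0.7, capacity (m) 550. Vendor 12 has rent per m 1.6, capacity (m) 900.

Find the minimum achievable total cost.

Fill from the cheapest source first.
Vendor M (0.2): use full 300 → 2900 m to go.
Vendor 25 at 0.7: take all 550 m → 2350 still needed.
Vendor 12 at 1.6: take all 900 m → 1450 still needed.
Vendor 6 at 2.3: take all 1050 m → 400 still needed.
Vendor Z at 2.5: take all 300 m → 100 still needed.
Take 100 from Vendor 14 at 2.7 to finish.
Cost = 300×0.2 + 550×0.7 + 900×1.6 + 1050×2.3 + 300×2.5 + 100×2.7 = 5320.

5320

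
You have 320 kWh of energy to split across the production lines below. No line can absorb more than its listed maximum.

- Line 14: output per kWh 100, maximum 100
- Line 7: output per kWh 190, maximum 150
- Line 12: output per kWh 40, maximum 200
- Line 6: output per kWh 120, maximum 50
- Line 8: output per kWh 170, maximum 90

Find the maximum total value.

Highest output per kWh first: Line 7 190 > Line 8 170 > Line 6 120 > Line 14 100 > Line 12 40.
Line 7 takes 150 to reach its cap of 150 — 170 left.
Give Line 8 90 to hit its cap of 90 — 80 left.
Line 6 takes 50 to reach its cap of 50 — 30 left.
Only 30 left; Line 14 takes them to reach 30.
Total = 100×30 + 190×150 + 120×50 + 170×90 = 52800.

52800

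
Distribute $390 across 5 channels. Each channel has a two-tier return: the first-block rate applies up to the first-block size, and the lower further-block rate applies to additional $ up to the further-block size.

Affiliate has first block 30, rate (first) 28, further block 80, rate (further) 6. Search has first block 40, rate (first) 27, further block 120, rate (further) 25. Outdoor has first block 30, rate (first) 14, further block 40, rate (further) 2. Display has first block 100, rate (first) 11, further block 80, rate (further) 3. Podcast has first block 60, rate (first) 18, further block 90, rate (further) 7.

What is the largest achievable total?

7590

Order all 10 blocks by rate: Affiliate/first 28 > Search/first 27 > Search/second 25 > Podcast/first 18 > Outdoor/first 14 > Display/first 11 > Podcast/second 7 > Affiliate/second 6 > Display/second 3 > Outdoor/second 2.
Fill Affiliate first block (30 at 28) ; 360 left.
Search first at 27: fill all 40 ; 320 left.
Search/second (25): +120 ; 200 left.
Fill Podcast first block (60 at 18) ; 140 left.
Outdoor first at 14: fill all 30 ; 110 left.
Display/first (11): +100 ; 10 left.
Podcast second at 7: only 10 left, fill 10.
Total = 28×30 + 27×40 + 25×120 + 18×60 + 14×30 + 11×100 + 7×10 = 7590.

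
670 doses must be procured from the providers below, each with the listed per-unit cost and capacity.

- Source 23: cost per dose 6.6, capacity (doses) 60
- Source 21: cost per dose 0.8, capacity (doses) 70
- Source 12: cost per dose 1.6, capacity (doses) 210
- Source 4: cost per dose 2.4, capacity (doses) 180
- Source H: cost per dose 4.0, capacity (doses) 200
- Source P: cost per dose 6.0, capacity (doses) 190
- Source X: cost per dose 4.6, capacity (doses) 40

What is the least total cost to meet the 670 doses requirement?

Use providers in increasing cost order.
Take 70 from Source 21 at 0.8 — need 600 more.
Take 210 from Source 12 at 1.6 — need 390 more.
Take 180 from Source 4 at 2.4 — need 210 more.
Source H at 4.0: take all 200 doses — 10 still needed.
Source X at 4.6: take 10 of its 40 — requirement met.
Source P, Source 23: unused.
Cost = 70×0.8 + 210×1.6 + 180×2.4 + 200×4.0 + 10×4.6 = 1670.

1670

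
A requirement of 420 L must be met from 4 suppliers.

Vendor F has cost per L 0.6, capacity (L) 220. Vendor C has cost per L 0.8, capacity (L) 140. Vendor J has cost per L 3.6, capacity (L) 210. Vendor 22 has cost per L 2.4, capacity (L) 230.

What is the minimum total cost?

388

Cheapest first:
Vendor F (0.6): use full 220 → 200 L to go.
Vendor C at 0.8: take all 140 L → 60 still needed.
Vendor 22 at 2.4: take 60 of its 230 → requirement met.
Vendor J: unused.
Cost = 220×0.6 + 140×0.8 + 60×2.4 = 388.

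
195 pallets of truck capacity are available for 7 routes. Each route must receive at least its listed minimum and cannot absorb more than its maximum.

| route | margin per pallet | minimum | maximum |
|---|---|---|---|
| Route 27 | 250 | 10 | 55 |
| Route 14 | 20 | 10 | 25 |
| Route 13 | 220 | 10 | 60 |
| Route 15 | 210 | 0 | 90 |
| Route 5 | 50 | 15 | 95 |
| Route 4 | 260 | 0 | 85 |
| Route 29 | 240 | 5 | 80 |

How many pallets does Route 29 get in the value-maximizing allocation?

Meeting every minimum uses 10+10+10+0+15+0+5 = 50 pallets, leaving 145.
Order the routes by margin per pallet: Route 4 260 > Route 27 250 > Route 29 240 > Route 13 220 > Route 15 210 > Route 5 50 > Route 14 20.
Route 4: +85 to 85 (cap) ; 60 left.
Give Route 27 45 more to hit its cap of 55 ; 15 left.
Route 29 has room for 75 more but only 15 remain, so it gets 20.

20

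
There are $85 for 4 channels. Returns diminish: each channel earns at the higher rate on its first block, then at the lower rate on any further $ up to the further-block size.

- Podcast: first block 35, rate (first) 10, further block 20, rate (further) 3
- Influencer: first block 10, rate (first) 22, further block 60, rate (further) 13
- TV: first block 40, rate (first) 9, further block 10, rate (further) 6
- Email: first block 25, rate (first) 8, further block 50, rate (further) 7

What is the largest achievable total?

Treat each block as its own option and order by rate: Influencer/T1 22 > Influencer/T2 13 > Podcast/T1 10 > TV/T1 9 > Email/T1 8 > Email/T2 7 > TV/T2 6 > Podcast/T2 3.
Influencer T1 at 22: fill all 10 → 75 left.
Influencer/T2 (13): +60 → 15 left.
15 remain; put them into Podcast T1 at 10.
Total = 22×10 + 13×60 + 10×15 = 1150.

1150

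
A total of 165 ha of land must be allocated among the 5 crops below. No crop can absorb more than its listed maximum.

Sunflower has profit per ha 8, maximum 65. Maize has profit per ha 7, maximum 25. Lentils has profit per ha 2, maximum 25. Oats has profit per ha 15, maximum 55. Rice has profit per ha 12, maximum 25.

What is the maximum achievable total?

Order the crops by profit per ha: Oats 15 > Rice 12 > Sunflower 8 > Maize 7 > Lentils 2.
Oats: +55 to 55 (cap) → 110 left.
Rice takes 25 to reach its cap of 25 → 85 left.
Give Sunflower 65 to hit its cap of 65 → 20 left.
Maize: +20 (room for 25) → 20. Pool exhausted.
Total = 8×65 + 7×20 + 15×55 + 12×25 = 1785.

1785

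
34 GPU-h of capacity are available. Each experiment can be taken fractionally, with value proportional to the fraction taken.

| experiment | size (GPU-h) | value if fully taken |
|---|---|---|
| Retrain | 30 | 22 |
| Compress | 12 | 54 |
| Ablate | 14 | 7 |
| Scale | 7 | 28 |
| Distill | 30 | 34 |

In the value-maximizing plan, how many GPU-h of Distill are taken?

Rank by value-to-size ratio: Compress 54/12≈4.5, Scale 28/7≈4, Distill 34/30≈1.13, Retrain 22/30≈0.733, Ablate 7/14≈0.5.
All 12 GPU-h of Compress fit (value 54) → 22 remain.
Take all of Scale (7 GPU-h, value 28) → 15 GPU-h left.
Only 15 GPU-h remain; take 15/30 of Distill for value 34×15/30 = 17.

15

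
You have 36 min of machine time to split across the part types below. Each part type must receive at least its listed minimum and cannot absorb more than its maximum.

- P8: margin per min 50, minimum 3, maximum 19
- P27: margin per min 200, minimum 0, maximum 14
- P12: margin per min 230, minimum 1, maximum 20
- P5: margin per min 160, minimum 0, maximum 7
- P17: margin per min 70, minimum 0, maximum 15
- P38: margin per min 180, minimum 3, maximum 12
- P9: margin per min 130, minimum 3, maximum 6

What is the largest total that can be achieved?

Meeting every minimum uses 3+0+1+0+0+3+3 = 10 min, leaving 26.
Rank by margin per min: P12 230 > P27 200 > P38 180 > P5 160 > P9 130 > P17 70 > P8 50.
P12 takes 19 more to reach its cap of 20 → 7 left.
P27 has room for 14 more but only 7 remain, so it gets 7.
Total = 50×3 + 200×7 + 230×20 + 180×3 + 130×3 = 7080.

7080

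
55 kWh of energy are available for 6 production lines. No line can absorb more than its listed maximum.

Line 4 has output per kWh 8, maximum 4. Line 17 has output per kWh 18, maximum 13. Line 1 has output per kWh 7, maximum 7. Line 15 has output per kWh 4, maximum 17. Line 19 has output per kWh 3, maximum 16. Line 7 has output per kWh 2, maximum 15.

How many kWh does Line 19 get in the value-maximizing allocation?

Rank by output per kWh: Line 17 18 > Line 4 8 > Line 1 7 > Line 15 4 > Line 19 3 > Line 7 2.
Line 17 takes 13 to reach its cap of 13 → 42 left.
Line 4: +4 to 4 (cap) → 38 left.
Give Line 1 7 to hit its cap of 7 → 31 left.
Give Line 15 17 to hit its cap of 17 → 14 left.
Only 14 left; Line 19 takes them to reach 14.

14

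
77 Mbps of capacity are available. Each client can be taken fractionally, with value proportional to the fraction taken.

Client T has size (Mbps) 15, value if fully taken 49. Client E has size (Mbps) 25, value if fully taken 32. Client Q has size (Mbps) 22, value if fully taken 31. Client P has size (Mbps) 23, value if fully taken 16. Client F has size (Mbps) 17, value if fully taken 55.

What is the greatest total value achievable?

164.44

Sort by value density: Client T 49/15≈3.27, Client F 55/17≈3.24, Client Q 31/22≈1.41, Client E 32/25≈1.28, Client P 16/23≈0.696.
All 15 Mbps of Client T fit (value 49) → 62 remain.
Take all of Client F (17 Mbps, value 55) → 45 Mbps left.
Take all of Client Q (22 Mbps, value 31) → 23 Mbps left.
23 Mbps left: a 23/25 share of Client E gives 32×23/25 = 29.44.
Total value = 164.44.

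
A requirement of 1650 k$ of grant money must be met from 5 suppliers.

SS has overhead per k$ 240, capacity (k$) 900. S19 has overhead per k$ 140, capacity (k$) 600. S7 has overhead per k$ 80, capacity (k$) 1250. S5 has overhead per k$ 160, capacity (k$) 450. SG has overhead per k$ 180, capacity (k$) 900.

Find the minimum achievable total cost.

Use suppliers in increasing cost order.
S7 at 80: take all 1250 k$ ; 400 still needed.
Take 400 from S19 at 140 to finish.
S5, SG, SS: unused.
Cost = 1250×80 + 400×140 = 156000.

156000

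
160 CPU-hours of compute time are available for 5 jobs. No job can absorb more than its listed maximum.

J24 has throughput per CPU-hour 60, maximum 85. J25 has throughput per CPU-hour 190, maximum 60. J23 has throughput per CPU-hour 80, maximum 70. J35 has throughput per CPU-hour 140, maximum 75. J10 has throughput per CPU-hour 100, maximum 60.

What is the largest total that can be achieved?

Rank by throughput per CPU-hour: J25 190 > J35 140 > J10 100 > J23 80 > J24 60.
J25: +60 to 60 (cap) — 100 left.
Give J35 75 to hit its cap of 75 — 25 left.
Only 25 left; J10 takes them to reach 25.
Total = 190×60 + 140×75 + 100×25 = 24400.

24400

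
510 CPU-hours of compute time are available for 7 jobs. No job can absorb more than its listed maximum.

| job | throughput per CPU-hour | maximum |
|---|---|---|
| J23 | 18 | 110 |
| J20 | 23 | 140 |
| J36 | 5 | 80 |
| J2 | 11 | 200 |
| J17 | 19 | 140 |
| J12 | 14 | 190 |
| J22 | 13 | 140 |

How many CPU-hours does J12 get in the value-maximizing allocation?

Highest throughput per CPU-hour first: J20 23 > J17 19 > J23 18 > J12 14 > J22 13 > J2 11 > J36 5.
J20: +140 to 140 (cap) ; 370 left.
J17: +140 to 140 (cap) ; 230 left.
Give J23 110 to hit its cap of 110 ; 120 left.
Only 120 left; J12 takes them to reach 120.

120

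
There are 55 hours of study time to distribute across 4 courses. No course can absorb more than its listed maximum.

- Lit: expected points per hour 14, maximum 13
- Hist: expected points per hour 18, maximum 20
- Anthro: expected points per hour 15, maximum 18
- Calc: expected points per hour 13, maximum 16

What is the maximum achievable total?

864

Rank by expected points per hour: Hist 18 > Anthro 15 > Lit 14 > Calc 13.
Hist takes 20 to reach its cap of 20 ; 35 left.
Anthro: +18 to 18 (cap) ; 17 left.
Lit: +13 to 13 (cap) ; 4 left.
Calc: +4 (room for 16) → 4. Pool exhausted.
Total = 14×13 + 18×20 + 15×18 + 13×4 = 864.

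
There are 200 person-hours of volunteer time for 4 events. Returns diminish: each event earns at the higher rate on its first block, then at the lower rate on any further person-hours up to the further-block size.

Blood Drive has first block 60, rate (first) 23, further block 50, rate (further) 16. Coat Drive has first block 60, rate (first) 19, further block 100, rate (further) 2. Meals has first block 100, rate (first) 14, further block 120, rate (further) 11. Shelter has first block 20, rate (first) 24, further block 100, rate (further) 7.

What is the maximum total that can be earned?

Order all 8 blocks by rate: Shelter/first 24 > Blood Drive/first 23 > Coat Drive/first 19 > Blood Drive/second 16 > Meals/first 14 > Meals/second 11 > Shelter/second 7 > Coat Drive/second 2.
Shelter/first (24): +20 — 180 left.
Blood Drive first at 23: fill all 60 — 120 left.
Coat Drive first at 19: fill all 60 — 60 left.
Blood Drive second at 16: fill all 50 — 10 left.
Meals/first: +10 of 100 at 14; pool empty.
Total = 24×20 + 23×60 + 19×60 + 16×50 + 14×10 = 3940.

3940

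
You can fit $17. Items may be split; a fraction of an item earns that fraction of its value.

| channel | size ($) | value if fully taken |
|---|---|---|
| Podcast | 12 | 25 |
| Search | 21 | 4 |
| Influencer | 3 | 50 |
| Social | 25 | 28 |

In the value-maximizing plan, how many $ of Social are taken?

Rank by value-to-size ratio: Influencer 50/3≈16.7, Podcast 25/12≈2.08, Social 28/25≈1.12, Search 4/21≈0.19.
Take all of Influencer (3 $, value 50) — 14 $ left.
Podcast: take in full, 12 $ for value 25 — 2 left.
2 $ left: a 2/25 share of Social gives 28×2/25 = 2.24.

2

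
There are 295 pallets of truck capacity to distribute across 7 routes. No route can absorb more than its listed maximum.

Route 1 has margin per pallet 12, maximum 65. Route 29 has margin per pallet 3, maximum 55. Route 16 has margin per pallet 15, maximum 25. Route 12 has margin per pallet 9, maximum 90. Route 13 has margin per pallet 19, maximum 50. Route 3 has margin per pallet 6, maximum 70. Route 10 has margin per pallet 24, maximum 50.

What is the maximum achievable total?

4205

Order the routes by margin per pallet: Route 10 24 > Route 13 19 > Route 16 15 > Route 1 12 > Route 12 9 > Route 3 6 > Route 29 3.
Route 10: +50 to 50 (cap) — 245 left.
Route 13: +50 to 50 (cap) — 195 left.
Route 16 takes 25 to reach its cap of 25 — 170 left.
Route 1: +65 to 65 (cap) — 105 left.
Route 12 takes 90 to reach its cap of 90 — 15 left.
Route 3: +15 (room for 70) → 15. Pool exhausted.
Total = 12×65 + 15×25 + 9×90 + 19×50 + 6×15 + 24×50 = 4205.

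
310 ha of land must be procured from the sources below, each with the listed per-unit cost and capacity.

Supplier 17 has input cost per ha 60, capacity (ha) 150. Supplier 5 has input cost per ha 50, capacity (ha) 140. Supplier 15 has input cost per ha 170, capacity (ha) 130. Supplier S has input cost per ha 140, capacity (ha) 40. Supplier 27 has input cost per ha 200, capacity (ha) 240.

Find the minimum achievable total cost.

Fill from the cheapest source first.
Take 140 from Supplier 5 at 50 ; need 170 more.
Supplier 17 at 60: take all 150 ha ; 20 still needed.
Take 20 from Supplier S at 140 to finish.
Supplier 15, Supplier 27: unused.
Cost = 140×50 + 150×60 + 20×140 = 18800.

18800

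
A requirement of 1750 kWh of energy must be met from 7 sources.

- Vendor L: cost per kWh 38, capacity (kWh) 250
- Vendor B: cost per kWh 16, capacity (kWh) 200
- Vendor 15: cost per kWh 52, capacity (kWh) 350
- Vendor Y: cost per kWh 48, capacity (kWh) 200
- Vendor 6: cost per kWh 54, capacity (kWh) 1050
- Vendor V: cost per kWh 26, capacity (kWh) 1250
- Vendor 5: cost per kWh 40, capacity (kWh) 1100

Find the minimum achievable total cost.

47200

Fill from the cheapest source first.
Take 200 from Vendor B at 16 — need 1550 more.
Vendor V at 26: take all 1250 kWh — 300 still needed.
Vendor L at 38: take all 250 kWh — 50 still needed.
Vendor 5 (40): take the remaining 50 — done.
Vendor Y, Vendor 15, Vendor 6: unused.
Cost = 200×16 + 1250×26 + 250×38 + 50×40 = 47200.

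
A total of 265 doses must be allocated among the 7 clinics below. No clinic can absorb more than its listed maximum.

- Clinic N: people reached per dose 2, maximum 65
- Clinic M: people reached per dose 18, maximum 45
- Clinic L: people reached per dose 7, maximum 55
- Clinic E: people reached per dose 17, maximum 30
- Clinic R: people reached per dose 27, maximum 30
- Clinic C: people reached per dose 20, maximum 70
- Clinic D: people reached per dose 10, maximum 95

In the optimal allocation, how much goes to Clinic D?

90

Highest people reached per dose first: Clinic R 27 > Clinic C 20 > Clinic M 18 > Clinic E 17 > Clinic D 10 > Clinic L 7 > Clinic N 2.
Give Clinic R 30 to hit its cap of 30 → 235 left.
Clinic C takes 70 to reach its cap of 70 → 165 left.
Clinic M takes 45 to reach its cap of 45 → 120 left.
Give Clinic E 30 to hit its cap of 30 → 90 left.
Clinic D has room for 95 but only 90 remain, so it gets 90.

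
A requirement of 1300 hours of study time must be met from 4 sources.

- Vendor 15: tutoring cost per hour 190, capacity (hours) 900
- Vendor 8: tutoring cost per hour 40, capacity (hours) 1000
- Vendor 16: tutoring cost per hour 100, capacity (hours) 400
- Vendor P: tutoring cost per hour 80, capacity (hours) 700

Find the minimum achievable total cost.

Fill from the cheapest source first.
Vendor 8 at 40: take all 1000 hours → 300 still needed.
Take 300 from Vendor P at 80 to finish.
Vendor 16, Vendor 15: unused.
Cost = 1000×40 + 300×80 = 64000.

64000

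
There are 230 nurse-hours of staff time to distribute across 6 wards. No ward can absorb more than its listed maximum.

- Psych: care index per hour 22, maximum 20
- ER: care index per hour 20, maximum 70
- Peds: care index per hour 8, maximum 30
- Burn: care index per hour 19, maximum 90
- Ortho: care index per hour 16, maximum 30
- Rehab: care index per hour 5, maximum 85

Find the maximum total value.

Order the wards by care index per hour: Psych 22 > ER 20 > Burn 19 > Ortho 16 > Peds 8 > Rehab 5.
Psych takes 20 to reach its cap of 20 — 210 left.
ER: +70 to 70 (cap) — 140 left.
Give Burn 90 to hit its cap of 90 — 50 left.
Ortho: +30 to 30 (cap) — 20 left.
Only 20 left; Peds takes them to reach 20.
Total = 22×20 + 20×70 + 8×20 + 19×90 + 16×30 = 4190.

4190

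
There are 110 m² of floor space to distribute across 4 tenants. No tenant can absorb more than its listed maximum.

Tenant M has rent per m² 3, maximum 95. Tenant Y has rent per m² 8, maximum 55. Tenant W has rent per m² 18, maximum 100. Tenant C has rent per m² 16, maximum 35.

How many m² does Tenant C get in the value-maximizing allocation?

Highest rent per m² first: Tenant W 18 > Tenant C 16 > Tenant Y 8 > Tenant M 3.
Tenant W: +100 to 100 (cap) → 10 left.
Tenant C: +10 (room for 35) → 10. Pool exhausted.

10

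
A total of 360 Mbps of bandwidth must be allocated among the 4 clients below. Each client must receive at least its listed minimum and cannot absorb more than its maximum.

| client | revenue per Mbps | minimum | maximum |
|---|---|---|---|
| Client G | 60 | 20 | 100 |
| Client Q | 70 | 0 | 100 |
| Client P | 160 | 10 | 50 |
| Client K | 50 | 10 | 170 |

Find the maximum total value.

Meeting every minimum uses 20+0+10+10 = 40 Mbps, leaving 320.
Rank by revenue per Mbps: Client P 160 > Client Q 70 > Client G 60 > Client K 50.
Client P: +40 to 50 (cap) — 280 left.
Give Client Q 100 more to hit its cap of 100 — 180 left.
Give Client G 80 more to hit its cap of 100 — 100 left.
Only 100 left; Client K takes them to reach 110.
Total = 60×100 + 70×100 + 160×50 + 50×110 = 26500.

26500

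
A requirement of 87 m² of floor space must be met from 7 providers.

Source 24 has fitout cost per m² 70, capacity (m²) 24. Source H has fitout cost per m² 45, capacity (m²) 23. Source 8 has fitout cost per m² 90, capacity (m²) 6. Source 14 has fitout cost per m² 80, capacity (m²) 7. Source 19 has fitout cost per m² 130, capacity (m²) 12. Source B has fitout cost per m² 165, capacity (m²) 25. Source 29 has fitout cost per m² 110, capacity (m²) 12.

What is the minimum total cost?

7190

Cheapest first:
Source H (45): use full 23 ; 64 m² to go.
Source 24 (70): use full 24 ; 40 m² to go.
Source 14 at 80: take all 7 m² ; 33 still needed.
Source 8 at 90: take all 6 m² ; 27 still needed.
Source 29 (110): use full 12 ; 15 m² to go.
Source 19 (130): use full 12 ; 3 m² to go.
Take 3 from Source B at 165 to finish.
Cost = 23×45 + 24×70 + 7×80 + 6×90 + 12×110 + 12×130 + 3×165 = 7190.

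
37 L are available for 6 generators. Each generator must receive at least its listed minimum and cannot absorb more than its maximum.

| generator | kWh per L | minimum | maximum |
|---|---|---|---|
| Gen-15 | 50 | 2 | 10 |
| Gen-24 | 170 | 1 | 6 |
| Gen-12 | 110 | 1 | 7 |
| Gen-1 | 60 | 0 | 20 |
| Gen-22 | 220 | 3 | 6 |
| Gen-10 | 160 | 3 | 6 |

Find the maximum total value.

4770

Meeting every minimum uses 2+1+1+0+3+3 = 10 L, leaving 27.
Rank by kWh per L: Gen-22 220 > Gen-24 170 > Gen-10 160 > Gen-12 110 > Gen-1 60 > Gen-15 50.
Give Gen-22 3 more to hit its cap of 6 → 24 left.
Give Gen-24 5 more to hit its cap of 6 → 19 left.
Gen-10: +3 to 6 (cap) → 16 left.
Gen-12 takes 6 more to reach its cap of 7 → 10 left.
Only 10 left; Gen-1 takes them to reach 10.
Total = 50×2 + 170×6 + 110×7 + 60×10 + 220×6 + 160×6 = 4770.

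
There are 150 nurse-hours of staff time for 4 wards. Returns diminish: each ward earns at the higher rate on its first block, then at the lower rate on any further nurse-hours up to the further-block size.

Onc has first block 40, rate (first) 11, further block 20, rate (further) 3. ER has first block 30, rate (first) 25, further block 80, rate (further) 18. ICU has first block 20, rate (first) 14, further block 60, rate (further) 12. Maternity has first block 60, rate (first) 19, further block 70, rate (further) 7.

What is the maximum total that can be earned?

2970

Order all 8 blocks by rate: ER/tier1 25 > Maternity/tier1 19 > ER/tier2 18 > ICU/tier1 14 > ICU/tier2 12 > Onc/tier1 11 > Maternity/tier2 7 > Onc/tier2 3.
ER/tier1 (25): +30 ; 120 left.
Maternity/tier1 (19): +60 ; 60 left.
60 remain; put them into ER tier2 at 18.
Total = 25×30 + 19×60 + 18×60 = 2970.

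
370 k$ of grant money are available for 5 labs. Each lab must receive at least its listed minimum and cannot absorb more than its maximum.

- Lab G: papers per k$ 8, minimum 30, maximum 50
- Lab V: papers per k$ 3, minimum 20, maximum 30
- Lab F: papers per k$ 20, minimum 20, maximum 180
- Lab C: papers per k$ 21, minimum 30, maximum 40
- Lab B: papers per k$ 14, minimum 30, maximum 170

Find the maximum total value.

Meeting every minimum uses 30+20+20+30+30 = 130 k$, leaving 240.
Rank by papers per k$: Lab C 21 > Lab F 20 > Lab B 14 > Lab G 8 > Lab V 3.
Lab C: +10 to 40 (cap) ; 230 left.
Lab F: +160 to 180 (cap) ; 70 left.
Lab B: +70 (room for 140) → 100. Pool exhausted.
Total = 8×30 + 3×20 + 20×180 + 21×40 + 14×100 = 6140.

6140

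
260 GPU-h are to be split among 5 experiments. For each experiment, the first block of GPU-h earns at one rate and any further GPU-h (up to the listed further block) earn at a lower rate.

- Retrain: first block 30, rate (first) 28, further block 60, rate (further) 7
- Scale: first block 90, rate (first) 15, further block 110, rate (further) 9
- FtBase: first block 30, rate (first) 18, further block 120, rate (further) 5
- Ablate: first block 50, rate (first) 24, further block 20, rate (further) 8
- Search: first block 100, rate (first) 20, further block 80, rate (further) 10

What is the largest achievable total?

5330

Order all 10 blocks by rate: Retrain/tier1 28 > Ablate/tier1 24 > Search/tier1 20 > FtBase/tier1 18 > Scale/tier1 15 > Search/tier2 10 > Scale/tier2 9 > Ablate/tier2 8 > Retrain/tier2 7 > FtBase/tier2 5.
Fill Retrain tier1 block (30 at 28) — 230 left.
Fill Ablate tier1 block (50 at 24) — 180 left.
Search/tier1 (20): +100 — 80 left.
Fill FtBase tier1 block (30 at 18) — 50 left.
50 remain; put them into Scale tier1 at 15.
Total = 28×30 + 24×50 + 20×100 + 18×30 + 15×50 = 5330.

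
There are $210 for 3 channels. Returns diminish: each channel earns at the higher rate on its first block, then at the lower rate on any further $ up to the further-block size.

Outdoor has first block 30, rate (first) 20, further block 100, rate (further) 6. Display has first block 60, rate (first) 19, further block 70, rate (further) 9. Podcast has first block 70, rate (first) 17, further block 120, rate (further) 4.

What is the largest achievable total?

3380

Rank every tier by rate: Outdoor/T1 20 > Display/T1 19 > Podcast/T1 17 > Display/T2 9 > Outdoor/T2 6 > Podcast/T2 4.
Outdoor/T1 (20): +30 — 180 left.
Display T1 at 19: fill all 60 — 120 left.
Podcast T1 at 17: fill all 70 — 50 left.
50 remain; put them into Display T2 at 9.
Total = 20×30 + 19×60 + 17×70 + 9×50 = 3380.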